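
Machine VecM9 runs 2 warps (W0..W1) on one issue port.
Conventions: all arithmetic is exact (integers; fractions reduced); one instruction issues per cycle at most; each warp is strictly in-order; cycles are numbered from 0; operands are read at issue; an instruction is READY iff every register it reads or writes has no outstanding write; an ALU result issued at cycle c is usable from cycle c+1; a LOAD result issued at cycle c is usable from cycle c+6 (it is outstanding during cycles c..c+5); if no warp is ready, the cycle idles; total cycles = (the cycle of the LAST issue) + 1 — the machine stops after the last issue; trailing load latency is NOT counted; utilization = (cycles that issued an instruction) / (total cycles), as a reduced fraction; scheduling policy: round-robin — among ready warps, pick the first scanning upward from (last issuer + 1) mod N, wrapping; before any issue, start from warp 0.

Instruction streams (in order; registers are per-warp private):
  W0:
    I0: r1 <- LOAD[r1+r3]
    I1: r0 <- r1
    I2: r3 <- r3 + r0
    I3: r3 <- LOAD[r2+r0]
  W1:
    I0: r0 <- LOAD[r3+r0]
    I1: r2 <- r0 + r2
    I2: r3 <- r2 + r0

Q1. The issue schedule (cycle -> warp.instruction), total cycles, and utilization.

cycle 0: W0.I0
cycle 1: W1.I0
cycle 2: idle
cycle 3: idle
cycle 4: idle
cycle 5: idle
cycle 6: W0.I1
cycle 7: W1.I1
cycle 8: W0.I2
cycle 9: W1.I2
cycle 10: W0.I3

Answer: 11 cycles, utilization 7/11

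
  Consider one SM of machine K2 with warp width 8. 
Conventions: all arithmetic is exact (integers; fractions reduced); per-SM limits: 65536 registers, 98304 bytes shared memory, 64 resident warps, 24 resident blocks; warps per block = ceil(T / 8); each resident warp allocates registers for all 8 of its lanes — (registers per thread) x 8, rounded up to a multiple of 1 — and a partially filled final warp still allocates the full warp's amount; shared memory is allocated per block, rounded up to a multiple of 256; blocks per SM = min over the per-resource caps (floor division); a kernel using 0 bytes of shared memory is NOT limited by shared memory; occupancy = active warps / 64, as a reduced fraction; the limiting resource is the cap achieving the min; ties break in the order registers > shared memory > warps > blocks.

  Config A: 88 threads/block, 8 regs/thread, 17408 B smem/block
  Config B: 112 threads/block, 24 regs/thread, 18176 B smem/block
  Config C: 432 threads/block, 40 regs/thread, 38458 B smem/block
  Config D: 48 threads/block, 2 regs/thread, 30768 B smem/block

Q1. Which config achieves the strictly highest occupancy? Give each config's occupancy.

occupancies: A 55/64, B 7/8, C 27/32, D 9/32

Answer: B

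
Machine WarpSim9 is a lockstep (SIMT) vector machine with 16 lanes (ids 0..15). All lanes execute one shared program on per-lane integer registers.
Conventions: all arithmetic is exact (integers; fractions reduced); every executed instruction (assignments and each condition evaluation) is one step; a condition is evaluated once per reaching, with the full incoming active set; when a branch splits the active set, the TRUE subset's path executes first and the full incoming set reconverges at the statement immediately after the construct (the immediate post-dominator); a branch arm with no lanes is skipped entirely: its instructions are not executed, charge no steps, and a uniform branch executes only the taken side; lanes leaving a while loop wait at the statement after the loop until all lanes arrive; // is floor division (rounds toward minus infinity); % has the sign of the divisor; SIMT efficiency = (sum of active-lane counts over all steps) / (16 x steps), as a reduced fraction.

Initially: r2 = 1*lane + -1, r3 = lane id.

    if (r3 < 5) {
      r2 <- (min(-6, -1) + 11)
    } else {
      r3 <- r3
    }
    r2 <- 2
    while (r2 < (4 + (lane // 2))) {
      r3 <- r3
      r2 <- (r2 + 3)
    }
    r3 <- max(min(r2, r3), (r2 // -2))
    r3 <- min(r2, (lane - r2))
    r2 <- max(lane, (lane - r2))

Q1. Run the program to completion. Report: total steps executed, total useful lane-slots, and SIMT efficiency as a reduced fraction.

Answer: 17 steps, 214 useful, 107/136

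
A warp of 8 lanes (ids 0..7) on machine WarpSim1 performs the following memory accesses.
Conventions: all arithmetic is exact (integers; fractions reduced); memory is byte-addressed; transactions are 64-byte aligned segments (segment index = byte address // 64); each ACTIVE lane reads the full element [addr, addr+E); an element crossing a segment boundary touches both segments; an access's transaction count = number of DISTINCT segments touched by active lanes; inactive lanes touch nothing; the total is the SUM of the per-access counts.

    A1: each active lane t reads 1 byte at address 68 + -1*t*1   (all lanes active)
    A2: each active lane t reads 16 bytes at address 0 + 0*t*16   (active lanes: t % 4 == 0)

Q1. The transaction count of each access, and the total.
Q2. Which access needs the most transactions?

A1: 2 transactions
A2: 1 transaction

Answer: 2,1; total 3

Answer: A1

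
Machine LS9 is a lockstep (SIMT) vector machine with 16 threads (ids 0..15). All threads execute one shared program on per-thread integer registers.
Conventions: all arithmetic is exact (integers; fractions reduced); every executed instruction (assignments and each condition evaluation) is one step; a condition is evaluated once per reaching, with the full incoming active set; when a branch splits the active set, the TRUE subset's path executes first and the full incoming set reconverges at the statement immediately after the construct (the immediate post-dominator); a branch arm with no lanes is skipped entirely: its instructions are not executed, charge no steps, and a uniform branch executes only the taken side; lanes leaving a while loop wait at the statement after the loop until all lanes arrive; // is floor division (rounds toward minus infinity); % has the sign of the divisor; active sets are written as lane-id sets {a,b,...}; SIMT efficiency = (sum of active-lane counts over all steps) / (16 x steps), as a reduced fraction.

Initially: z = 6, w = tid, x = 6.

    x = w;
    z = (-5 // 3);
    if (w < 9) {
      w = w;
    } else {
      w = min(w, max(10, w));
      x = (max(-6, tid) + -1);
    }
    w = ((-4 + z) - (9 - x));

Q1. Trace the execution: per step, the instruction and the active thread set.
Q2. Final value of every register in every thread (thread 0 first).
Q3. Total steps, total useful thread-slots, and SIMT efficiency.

step 0: x <- w                       {0,1,2,3,4,5,6,7,8,9,10,11,12,13,14,15}
step 1: z <- (-5 // 3)               {0,1,2,3,4,5,6,7,8,9,10,11,12,13,14,15}
step 2: eval (w < 9)                 {0,1,2,3,4,5,6,7,8,9,10,11,12,13,14,15}
step 3: w <- w                       {0,1,2,3,4,5,6,7,8}
step 4: w <- min(w, max(10, w))      {9,10,11,12,13,14,15}
step 5: x <- (max(-6, tid) + -1)     {9,10,11,12,13,14,15}
step 6: w <- ((-4 + z) - (9 - x))    {0,1,2,3,4,5,6,7,8,9,10,11,12,13,14,15}

Answer: 7 steps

z: -2,-2,-2,-2,-2,-2,-2,-2,-2,-2,-2,-2,-2,-2,-2,-2
w: -15,-14,-13,-12,-11,-10,-9,-8,-7,-7,-6,-5,-4,-3,-2,-1
x: 0,1,2,3,4,5,6,7,8,8,9,10,11,12,13,14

steps = 7; useful = 87; efficiency = 87/112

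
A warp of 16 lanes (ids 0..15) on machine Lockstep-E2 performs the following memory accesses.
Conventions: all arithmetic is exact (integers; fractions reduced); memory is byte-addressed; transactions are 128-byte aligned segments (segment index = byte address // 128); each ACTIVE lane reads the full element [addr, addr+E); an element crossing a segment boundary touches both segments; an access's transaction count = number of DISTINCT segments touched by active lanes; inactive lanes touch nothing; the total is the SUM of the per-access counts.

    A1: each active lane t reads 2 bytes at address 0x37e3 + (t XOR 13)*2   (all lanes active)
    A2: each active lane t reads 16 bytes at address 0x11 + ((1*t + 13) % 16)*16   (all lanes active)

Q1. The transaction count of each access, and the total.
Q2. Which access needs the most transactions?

A1: 2 transactions
A2: 3 transactions

Answer: 2,3; total 5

Answer: A2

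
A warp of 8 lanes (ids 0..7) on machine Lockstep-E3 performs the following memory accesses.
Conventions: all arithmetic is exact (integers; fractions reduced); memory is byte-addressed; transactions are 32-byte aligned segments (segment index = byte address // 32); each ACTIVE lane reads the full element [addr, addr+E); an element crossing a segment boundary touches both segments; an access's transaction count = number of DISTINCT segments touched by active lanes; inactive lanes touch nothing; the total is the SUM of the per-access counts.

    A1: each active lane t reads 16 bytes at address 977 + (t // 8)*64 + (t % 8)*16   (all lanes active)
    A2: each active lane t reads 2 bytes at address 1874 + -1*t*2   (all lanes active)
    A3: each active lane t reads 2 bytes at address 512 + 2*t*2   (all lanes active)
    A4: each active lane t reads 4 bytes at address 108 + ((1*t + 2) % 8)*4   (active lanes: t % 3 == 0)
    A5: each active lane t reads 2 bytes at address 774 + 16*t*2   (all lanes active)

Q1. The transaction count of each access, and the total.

A1: 5 transactions
A2: 1 transaction
A3: 1 transaction
A4: 2 transactions
A5: 8 transactions

Answer: 5,1,1,2,8; total 17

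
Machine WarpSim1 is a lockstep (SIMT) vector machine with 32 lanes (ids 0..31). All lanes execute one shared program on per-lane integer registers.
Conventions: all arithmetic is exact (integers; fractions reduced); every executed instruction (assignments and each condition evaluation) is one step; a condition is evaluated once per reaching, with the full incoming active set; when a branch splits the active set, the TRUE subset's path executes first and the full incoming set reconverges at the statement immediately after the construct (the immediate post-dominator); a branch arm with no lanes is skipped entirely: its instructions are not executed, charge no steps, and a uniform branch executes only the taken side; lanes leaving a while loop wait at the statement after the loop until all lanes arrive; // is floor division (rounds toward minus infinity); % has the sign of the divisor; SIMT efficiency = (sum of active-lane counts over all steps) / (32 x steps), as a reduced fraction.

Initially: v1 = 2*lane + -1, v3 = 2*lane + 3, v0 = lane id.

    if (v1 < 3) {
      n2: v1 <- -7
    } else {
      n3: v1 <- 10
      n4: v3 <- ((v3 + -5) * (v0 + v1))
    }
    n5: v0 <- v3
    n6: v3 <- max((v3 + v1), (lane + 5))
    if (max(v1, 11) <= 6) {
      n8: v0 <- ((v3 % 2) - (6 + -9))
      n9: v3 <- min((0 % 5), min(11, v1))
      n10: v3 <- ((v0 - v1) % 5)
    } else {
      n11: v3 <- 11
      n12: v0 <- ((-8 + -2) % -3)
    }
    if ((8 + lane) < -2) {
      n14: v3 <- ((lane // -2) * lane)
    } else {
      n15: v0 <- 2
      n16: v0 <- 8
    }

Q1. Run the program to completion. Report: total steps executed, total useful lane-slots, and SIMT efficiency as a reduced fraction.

Answer: 12 steps, 350 useful, 175/192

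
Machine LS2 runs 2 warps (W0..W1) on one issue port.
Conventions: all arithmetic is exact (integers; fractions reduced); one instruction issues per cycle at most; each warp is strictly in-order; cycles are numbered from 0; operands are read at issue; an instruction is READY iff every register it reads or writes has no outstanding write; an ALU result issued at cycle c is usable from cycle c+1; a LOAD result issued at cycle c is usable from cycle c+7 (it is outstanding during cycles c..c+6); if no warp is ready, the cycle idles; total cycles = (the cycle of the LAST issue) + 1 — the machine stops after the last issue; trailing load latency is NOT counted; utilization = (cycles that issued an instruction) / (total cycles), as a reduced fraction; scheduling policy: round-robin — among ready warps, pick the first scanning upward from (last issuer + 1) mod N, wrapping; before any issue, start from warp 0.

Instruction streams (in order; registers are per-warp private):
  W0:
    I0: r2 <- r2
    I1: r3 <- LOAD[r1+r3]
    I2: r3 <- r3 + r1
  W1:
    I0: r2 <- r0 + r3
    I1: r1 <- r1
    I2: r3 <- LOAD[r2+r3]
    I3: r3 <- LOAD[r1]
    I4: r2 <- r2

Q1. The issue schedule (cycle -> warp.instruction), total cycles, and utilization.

cycle 0: W0.I0
cycle 1: W1.I0
cycle 2: W0.I1
cycle 3: W1.I1
cycle 4: W1.I2
cycle 5: idle
cycle 6: idle
cycle 7: idle
cycle 8: idle
cycle 9: W0.I2
cycle 10: idle
cycle 11: W1.I3
cycle 12: W1.I4

Answer: 13 cycles, utilization 8/13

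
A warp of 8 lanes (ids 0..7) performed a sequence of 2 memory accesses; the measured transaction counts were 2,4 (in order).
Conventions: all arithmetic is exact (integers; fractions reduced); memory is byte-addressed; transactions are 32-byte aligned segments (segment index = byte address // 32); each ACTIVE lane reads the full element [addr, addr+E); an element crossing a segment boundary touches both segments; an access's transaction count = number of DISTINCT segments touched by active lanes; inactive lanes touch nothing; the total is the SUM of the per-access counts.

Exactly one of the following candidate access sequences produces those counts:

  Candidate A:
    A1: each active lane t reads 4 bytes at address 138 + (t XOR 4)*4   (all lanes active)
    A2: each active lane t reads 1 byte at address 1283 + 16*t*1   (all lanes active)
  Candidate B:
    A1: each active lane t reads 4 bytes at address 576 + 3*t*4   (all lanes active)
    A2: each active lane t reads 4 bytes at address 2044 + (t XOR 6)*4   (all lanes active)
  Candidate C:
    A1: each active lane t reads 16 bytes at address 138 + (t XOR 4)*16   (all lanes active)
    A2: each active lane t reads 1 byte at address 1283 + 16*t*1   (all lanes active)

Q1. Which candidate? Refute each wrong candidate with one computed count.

B: A1 gives 3 transactions, not 2
C: A1 gives 5 transactions, not 2
A: all counts match (2,4)

Answer: A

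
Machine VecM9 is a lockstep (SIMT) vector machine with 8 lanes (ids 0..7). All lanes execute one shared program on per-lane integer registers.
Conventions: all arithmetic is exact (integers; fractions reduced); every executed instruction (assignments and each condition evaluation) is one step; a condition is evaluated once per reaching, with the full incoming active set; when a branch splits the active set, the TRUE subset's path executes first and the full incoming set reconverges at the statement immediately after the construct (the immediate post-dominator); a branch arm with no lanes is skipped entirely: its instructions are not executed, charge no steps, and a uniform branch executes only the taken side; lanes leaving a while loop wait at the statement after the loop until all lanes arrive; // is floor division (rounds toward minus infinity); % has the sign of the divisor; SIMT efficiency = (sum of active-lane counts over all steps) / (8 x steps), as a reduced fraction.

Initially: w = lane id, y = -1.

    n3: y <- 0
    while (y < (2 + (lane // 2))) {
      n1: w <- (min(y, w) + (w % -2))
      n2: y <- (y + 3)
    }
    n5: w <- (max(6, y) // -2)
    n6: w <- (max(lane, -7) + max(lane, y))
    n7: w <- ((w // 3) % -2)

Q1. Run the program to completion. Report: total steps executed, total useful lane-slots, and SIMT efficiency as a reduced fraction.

Answer: 11 steps, 76 useful, 19/22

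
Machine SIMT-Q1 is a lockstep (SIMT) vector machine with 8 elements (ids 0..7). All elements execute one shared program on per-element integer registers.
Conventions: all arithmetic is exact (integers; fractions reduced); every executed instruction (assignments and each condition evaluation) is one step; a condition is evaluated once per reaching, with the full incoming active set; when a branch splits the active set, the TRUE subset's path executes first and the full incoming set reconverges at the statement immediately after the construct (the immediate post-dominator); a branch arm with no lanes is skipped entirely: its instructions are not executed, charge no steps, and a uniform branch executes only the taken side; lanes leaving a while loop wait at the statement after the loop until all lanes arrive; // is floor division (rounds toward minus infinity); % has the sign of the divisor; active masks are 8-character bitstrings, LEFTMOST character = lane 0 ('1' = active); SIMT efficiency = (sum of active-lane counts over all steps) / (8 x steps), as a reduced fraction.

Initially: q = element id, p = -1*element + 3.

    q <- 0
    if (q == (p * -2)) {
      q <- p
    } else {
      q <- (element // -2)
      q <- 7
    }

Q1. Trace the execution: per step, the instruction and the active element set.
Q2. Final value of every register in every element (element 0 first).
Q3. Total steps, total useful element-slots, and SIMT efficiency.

step 0: q <- 0                       11111111
step 1: eval (q == (p * -2))         11111111
step 2: q <- p                       00010000
step 3: q <- (element // -2)         11101111
step 4: q <- 7                       11101111

Answer: 5 steps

q: 7,7,7,0,7,7,7,7
p: 3,2,1,0,-1,-2,-3,-4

steps = 5; useful = 31; efficiency = 31/40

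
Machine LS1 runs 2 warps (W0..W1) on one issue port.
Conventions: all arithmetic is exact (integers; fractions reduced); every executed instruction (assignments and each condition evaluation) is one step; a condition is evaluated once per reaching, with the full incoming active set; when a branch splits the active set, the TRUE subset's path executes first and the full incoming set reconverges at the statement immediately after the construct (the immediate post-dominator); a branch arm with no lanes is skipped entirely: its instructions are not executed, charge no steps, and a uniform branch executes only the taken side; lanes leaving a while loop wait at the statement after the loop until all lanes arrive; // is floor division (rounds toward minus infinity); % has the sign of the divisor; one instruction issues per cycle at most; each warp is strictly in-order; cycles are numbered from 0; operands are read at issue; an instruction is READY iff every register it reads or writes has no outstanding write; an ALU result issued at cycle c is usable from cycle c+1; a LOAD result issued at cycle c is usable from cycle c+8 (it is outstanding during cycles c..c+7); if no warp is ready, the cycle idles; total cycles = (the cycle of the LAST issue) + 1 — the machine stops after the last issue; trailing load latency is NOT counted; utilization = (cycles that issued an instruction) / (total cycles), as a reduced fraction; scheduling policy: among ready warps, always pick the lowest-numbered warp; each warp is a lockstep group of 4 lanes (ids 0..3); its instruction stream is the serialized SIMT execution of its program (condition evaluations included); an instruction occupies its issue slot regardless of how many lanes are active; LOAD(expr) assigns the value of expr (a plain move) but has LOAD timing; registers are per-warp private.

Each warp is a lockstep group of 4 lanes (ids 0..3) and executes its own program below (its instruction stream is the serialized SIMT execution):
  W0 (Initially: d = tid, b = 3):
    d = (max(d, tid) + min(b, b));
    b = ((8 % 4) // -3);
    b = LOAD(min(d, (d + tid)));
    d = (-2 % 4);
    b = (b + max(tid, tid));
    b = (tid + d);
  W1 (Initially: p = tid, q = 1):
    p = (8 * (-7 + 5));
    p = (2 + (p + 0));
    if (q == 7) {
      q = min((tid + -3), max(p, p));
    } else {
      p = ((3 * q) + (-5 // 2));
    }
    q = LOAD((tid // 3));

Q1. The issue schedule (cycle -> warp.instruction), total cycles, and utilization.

cycle 0: W0.I0
cycle 1: W0.I1
cycle 2: W0.I2
cycle 3: W0.I3
cycle 4: W1.I0
cycle 5: W1.I1
cycle 6: W1.I2
cycle 7: W1.I3
cycle 8: W1.I4
cycle 9: idle
cycle 10: W0.I4
cycle 11: W0.I5

Answer: 12 cycles, utilization 11/12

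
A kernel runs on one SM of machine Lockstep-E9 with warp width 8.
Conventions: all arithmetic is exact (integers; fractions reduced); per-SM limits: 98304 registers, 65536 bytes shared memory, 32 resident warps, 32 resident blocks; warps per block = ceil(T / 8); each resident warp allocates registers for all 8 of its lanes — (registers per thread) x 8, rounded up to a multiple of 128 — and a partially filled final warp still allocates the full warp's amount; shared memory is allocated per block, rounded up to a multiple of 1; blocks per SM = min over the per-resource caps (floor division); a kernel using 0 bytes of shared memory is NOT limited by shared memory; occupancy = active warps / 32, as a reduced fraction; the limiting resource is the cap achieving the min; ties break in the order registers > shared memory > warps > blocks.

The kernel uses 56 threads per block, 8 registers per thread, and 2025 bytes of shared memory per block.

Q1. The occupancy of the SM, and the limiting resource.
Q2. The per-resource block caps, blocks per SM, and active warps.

Answer: occupancy 7/8, limited by warps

registers: 109 blocks
shared memory: 32 blocks
warps: 4 blocks
blocks: 32 blocks

Answer: 4 blocks, 28 active warps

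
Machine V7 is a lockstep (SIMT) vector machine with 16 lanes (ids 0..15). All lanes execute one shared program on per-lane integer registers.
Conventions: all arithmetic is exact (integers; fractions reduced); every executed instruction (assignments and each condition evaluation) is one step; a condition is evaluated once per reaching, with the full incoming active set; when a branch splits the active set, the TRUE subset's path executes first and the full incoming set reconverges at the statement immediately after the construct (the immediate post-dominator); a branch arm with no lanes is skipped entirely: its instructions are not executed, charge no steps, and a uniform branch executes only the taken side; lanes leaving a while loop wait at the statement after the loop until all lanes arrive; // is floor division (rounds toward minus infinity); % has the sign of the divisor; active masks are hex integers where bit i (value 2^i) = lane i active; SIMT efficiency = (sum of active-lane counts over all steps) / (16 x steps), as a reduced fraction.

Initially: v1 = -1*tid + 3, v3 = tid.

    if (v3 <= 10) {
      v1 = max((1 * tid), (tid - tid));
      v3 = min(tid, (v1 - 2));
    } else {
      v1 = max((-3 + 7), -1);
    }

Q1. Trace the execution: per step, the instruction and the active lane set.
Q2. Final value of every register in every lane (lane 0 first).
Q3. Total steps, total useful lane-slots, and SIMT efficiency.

step 0: eval (v3 <= 10)              0xffff
step 1: v1 <- max((1 * tid), (tid - tid)) 0x07ff
step 2: v3 <- min(tid, (v1 - 2))     0x07ff
step 3: v1 <- max((-3 + 7), -1)      0xf800

Answer: 4 steps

v1: 0,1,2,3,4,5,6,7,8,9,10,4,4,4,4,4
v3: -2,-1,0,1,2,3,4,5,6,7,8,11,12,13,14,15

steps = 4; useful = 43; efficiency = 43/64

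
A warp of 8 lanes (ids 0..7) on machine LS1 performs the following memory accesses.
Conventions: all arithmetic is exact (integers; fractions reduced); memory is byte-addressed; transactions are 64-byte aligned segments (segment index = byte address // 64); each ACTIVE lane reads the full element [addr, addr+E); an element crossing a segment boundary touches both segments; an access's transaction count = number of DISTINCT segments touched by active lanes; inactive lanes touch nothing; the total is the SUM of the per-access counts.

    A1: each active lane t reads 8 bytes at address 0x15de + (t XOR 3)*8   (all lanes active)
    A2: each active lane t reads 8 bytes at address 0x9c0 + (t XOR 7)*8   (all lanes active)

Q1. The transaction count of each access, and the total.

A1: 2 transactions
A2: 1 transaction

Answer: 2,1; total 3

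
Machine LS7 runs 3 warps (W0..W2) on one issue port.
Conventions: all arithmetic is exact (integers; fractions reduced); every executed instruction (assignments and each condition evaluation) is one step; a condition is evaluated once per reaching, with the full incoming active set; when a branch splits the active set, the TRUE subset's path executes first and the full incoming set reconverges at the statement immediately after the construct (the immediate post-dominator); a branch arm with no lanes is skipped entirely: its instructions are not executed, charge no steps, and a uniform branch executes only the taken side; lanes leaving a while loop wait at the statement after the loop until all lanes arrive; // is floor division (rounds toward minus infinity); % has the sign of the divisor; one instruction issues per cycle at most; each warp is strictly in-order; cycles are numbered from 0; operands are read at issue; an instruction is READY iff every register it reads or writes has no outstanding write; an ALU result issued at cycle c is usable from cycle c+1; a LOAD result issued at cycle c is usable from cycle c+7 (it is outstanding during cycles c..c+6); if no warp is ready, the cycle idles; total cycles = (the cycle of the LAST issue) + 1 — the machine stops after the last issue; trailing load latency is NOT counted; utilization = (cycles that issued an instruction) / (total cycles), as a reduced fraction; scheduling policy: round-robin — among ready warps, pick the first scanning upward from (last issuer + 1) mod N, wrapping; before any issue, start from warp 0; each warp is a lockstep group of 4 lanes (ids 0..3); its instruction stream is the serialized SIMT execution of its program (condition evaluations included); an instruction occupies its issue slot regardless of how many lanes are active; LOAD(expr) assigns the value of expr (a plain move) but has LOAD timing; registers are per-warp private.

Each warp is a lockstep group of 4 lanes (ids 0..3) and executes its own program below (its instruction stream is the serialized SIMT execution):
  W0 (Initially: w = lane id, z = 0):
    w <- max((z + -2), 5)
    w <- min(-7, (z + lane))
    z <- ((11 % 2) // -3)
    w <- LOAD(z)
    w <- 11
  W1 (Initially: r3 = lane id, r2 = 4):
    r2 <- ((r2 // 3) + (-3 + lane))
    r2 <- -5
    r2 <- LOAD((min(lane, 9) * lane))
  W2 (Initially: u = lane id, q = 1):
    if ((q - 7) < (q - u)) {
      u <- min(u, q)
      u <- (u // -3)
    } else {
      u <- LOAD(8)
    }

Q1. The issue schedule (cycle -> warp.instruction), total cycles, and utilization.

cycle 0: W0.I0
cycle 1: W1.I0
cycle 2: W2.I0
cycle 3: W0.I1
cycle 4: W1.I1
cycle 5: W2.I1
cycle 6: W0.I2
cycle 7: W1.I2
cycle 8: W2.I2
cycle 9: W0.I3
cycle 10: idle
cycle 11: idle
cycle 12: idle
cycle 13: idle
cycle 14: idle
cycle 15: idle
cycle 16: W0.I4

Answer: 17 cycles, utilization 11/17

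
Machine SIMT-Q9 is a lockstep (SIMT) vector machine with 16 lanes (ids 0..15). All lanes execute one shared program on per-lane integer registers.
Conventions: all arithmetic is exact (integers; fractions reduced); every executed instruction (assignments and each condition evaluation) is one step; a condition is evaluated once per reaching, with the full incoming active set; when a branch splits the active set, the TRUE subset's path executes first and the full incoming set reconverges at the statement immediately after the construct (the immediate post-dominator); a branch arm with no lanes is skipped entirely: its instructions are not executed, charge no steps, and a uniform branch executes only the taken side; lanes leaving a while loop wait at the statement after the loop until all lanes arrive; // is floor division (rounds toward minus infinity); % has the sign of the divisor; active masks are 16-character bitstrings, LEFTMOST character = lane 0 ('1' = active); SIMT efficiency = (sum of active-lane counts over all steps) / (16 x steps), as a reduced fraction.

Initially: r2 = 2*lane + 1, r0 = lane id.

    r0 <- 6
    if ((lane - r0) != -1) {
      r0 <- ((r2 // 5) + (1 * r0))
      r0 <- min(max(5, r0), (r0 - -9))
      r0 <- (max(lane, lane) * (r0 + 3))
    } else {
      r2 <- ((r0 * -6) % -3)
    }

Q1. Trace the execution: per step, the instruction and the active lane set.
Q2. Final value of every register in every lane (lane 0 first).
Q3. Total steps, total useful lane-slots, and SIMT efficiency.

step 0: r0 <- 6                      1111111111111111
step 1: eval ((lane - r0) != -1)     1111111111111111
step 2: r0 <- ((r2 // 5) + (1 * r0)) 1111101111111111
step 3: r0 <- min(max(5, r0), (r0 - -9)) 1111101111111111
step 4: r0 <- (max(lane, lane) * (r0 + 3)) 1111101111111111
step 5: r2 <- ((r0 * -6) % -3)       0000010000000000

Answer: 6 steps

r2: 1,3,5,7,9,0,13,15,17,19,21,23,25,27,29,31
r0: 0,9,20,30,40,6,66,84,96,108,130,143,168,182,196,225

steps = 6; useful = 78; efficiency = 78/96 = 13/16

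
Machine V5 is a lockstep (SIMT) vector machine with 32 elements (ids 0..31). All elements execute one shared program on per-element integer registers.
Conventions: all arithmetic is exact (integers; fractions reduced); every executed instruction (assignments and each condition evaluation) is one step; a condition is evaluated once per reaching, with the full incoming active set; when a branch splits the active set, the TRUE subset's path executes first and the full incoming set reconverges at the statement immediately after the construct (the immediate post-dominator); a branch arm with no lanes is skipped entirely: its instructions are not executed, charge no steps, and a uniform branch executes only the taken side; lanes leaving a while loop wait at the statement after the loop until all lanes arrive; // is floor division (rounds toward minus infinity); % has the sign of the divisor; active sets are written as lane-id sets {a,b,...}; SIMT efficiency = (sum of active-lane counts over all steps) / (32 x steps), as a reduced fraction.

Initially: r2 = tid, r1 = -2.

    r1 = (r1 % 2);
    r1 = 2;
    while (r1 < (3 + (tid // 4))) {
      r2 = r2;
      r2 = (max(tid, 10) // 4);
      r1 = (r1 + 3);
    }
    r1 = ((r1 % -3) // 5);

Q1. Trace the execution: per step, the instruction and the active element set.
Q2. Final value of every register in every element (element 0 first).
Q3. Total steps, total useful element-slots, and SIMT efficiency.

step 0: r1 <- (r1 % 2)               {0,1,2,3,4,5,6,7,8,9,10,11,12,13,14,15,16,17,18,19,20,21,22,23,24,25,26,27,28,29,30,31}
step 1: r1 <- 2                      {0,1,2,3,4,5,6,7,8,9,10,11,12,13,14,15,16,17,18,19,20,21,22,23,24,25,26,27,28,29,30,31}
step 2: eval (r1 < (3 + (tid // 4))) {0,1,2,3,4,5,6,7,8,9,10,11,12,13,14,15,16,17,18,19,20,21,22,23,24,25,26,27,28,29,30,31}
step 3: r2 <- r2                     {0,1,2,3,4,5,6,7,8,9,10,11,12,13,14,15,16,17,18,19,20,21,22,23,24,25,26,27,28,29,30,31}
step 4: r2 <- (max(tid, 10) // 4)    {0,1,2,3,4,5,6,7,8,9,10,11,12,13,14,15,16,17,18,19,20,21,22,23,24,25,26,27,28,29,30,31}
step 5: r1 <- (r1 + 3)               {0,1,2,3,4,5,6,7,8,9,10,11,12,13,14,15,16,17,18,19,20,21,22,23,24,25,26,27,28,29,30,31}
step 6: eval (r1 < (3 + (tid // 4))) {0,1,2,3,4,5,6,7,8,9,10,11,12,13,14,15,16,17,18,19,20,21,22,23,24,25,26,27,28,29,30,31}
step 7: r2 <- r2                     {12,13,14,15,16,17,18,19,20,21,22,23,24,25,26,27,28,29,30,31}
step 8: r2 <- (max(tid, 10) // 4)    {12,13,14,15,16,17,18,19,20,21,22,23,24,25,26,27,28,29,30,31}
step 9: r1 <- (r1 + 3)               {12,13,14,15,16,17,18,19,20,21,22,23,24,25,26,27,28,29,30,31}
step 10: eval (r1 < (3 + (tid // 4))) {12,13,14,15,16,17,18,19,20,21,22,23,24,25,26,27,28,29,30,31}
step 11: r2 <- r2                     {24,25,26,27,28,29,30,31}
step 12: r2 <- (max(tid, 10) // 4)    {24,25,26,27,28,29,30,31}
step 13: r1 <- (r1 + 3)               {24,25,26,27,28,29,30,31}
step 14: eval (r1 < (3 + (tid // 4))) {24,25,26,27,28,29,30,31}
step 15: r1 <- ((r1 % -3) // 5)       {0,1,2,3,4,5,6,7,8,9,10,11,12,13,14,15,16,17,18,19,20,21,22,23,24,25,26,27,28,29,30,31}

Answer: 16 steps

r2: 2,2,2,2,2,2,2,2,2,2,2,2,3,3,3,3,4,4,4,4,5,5,5,5,6,6,6,6,7,7,7,7
r1: -1,-1,-1,-1,-1,-1,-1,-1,-1,-1,-1,-1,-1,-1,-1,-1,-1,-1,-1,-1,-1,-1,-1,-1,-1,-1,-1,-1,-1,-1,-1,-1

steps = 16; useful = 368; efficiency = 368/512 = 23/32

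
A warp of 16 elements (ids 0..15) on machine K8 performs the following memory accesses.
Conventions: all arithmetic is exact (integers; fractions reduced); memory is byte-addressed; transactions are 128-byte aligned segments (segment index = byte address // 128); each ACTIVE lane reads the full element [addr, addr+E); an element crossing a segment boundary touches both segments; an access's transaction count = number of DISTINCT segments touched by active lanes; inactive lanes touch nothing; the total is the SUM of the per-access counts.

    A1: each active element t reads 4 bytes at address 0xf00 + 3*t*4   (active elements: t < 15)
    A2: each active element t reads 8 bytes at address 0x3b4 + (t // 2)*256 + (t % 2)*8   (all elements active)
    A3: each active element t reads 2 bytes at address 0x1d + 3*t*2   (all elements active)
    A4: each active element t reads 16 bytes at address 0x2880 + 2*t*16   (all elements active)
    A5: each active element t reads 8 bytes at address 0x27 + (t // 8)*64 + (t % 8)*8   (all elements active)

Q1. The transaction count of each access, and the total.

A1: 2 transactions
A2: 8 transactions
A3: 1 transaction
A4: 4 transactions
A5: 2 transactions

Answer: 2,8,1,4,2; total 17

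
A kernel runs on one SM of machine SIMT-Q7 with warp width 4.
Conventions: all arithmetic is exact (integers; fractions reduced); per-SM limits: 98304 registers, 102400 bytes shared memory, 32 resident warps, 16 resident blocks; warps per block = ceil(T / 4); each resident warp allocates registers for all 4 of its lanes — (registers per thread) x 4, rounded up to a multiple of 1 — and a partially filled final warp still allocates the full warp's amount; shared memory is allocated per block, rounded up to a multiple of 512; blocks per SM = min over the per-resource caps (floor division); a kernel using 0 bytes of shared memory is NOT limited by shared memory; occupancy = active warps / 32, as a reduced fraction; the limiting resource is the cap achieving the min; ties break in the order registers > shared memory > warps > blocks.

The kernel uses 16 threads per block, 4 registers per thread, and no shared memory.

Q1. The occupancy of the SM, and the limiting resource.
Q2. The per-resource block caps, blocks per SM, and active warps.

Answer: occupancy 1, limited by warps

registers: 1536 blocks
shared memory: no limit (kernel uses none)
warps: 8 blocks
blocks: 16 blocks

Answer: 8 blocks, 32 active warps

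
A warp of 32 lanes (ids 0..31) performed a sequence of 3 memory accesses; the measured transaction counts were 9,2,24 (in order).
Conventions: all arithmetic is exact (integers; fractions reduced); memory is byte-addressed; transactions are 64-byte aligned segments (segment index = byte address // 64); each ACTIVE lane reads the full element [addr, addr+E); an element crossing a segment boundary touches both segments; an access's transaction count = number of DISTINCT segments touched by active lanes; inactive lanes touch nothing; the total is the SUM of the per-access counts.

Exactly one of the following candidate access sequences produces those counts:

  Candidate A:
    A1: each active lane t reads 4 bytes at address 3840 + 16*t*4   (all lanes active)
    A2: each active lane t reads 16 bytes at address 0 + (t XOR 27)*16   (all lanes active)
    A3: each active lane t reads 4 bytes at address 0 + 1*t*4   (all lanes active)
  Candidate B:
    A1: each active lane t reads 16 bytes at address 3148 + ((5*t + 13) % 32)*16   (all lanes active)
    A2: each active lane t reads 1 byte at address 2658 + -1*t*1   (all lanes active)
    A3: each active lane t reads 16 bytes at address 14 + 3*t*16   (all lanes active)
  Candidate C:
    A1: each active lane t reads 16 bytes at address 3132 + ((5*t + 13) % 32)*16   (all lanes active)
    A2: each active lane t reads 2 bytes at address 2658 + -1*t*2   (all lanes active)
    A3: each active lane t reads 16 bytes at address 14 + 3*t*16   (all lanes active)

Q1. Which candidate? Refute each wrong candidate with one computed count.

A: A1 gives 32 transactions, not 9
B: A2 gives 1 transaction, not 2
C: all counts match (9,2,24)

Answer: C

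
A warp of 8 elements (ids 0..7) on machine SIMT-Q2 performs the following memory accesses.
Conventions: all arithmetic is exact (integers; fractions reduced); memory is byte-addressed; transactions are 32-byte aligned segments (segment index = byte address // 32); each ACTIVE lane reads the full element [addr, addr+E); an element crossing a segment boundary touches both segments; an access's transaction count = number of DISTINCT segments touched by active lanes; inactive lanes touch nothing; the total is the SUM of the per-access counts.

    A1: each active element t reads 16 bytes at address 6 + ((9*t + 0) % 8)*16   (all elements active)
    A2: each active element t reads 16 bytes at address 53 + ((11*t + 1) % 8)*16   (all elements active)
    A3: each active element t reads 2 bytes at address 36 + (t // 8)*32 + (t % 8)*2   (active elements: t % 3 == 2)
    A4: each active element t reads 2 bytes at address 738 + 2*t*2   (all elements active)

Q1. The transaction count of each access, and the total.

A1: 5 transactions
A2: 5 transactions
A3: 1 transaction
A4: 1 transaction

Answer: 5,5,1,1; total 12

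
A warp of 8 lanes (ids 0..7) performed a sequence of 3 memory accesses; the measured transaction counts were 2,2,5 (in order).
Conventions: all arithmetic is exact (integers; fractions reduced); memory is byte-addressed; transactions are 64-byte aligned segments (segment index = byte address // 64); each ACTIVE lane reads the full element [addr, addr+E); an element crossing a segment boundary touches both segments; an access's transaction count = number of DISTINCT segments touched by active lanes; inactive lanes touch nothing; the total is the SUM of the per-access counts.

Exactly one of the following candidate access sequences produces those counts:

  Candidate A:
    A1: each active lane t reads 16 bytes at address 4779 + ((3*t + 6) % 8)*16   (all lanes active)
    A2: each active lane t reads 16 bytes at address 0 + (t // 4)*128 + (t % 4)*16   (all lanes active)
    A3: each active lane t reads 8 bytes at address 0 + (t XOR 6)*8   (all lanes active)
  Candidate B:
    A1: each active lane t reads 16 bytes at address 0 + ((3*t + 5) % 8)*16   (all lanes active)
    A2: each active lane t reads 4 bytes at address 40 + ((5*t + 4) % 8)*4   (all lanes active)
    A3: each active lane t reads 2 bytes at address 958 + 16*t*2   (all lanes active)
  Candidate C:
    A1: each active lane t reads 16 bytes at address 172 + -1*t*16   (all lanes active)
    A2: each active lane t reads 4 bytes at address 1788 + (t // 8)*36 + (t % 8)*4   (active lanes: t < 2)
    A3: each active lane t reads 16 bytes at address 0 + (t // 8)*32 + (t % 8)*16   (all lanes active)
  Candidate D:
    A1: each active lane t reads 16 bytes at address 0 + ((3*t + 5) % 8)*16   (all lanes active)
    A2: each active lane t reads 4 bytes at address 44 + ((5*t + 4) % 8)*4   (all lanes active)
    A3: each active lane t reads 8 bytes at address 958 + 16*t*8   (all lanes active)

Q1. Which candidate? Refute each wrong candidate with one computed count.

A: A1 gives 3 transactions, not 2
C: A1 gives 3 transactions, not 2
D: A3 gives 16 transactions, not 5
B: all counts match (2,2,5)

Answer: B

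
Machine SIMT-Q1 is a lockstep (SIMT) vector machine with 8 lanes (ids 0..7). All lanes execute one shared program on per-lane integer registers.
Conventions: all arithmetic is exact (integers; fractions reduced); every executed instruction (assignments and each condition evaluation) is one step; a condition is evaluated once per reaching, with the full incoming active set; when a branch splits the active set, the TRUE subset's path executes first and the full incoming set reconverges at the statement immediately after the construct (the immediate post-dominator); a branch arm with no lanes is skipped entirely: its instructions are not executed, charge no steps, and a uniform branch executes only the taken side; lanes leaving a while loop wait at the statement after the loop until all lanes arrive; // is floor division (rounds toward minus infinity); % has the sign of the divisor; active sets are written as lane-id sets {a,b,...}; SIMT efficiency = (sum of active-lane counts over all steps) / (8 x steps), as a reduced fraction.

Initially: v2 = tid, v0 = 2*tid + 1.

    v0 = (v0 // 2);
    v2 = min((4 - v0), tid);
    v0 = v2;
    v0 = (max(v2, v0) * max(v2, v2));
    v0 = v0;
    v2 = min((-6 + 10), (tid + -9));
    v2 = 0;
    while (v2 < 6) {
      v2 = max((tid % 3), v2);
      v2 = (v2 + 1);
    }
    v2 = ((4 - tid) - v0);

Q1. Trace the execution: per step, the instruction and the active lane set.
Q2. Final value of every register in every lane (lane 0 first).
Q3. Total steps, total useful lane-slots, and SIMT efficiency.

step 0: v0 <- (v0 // 2)              {0,1,2,3,4,5,6,7}
step 1: v2 <- min((4 - v0), tid)     {0,1,2,3,4,5,6,7}
step 2: v0 <- v2                     {0,1,2,3,4,5,6,7}
step 3: v0 <- (max(v2, v0) * max(v2, v2)) {0,1,2,3,4,5,6,7}
step 4: v0 <- v0                     {0,1,2,3,4,5,6,7}
step 5: v2 <- min((-6 + 10), (tid + -9)) {0,1,2,3,4,5,6,7}
step 6: v2 <- 0                      {0,1,2,3,4,5,6,7}
step 7: eval (v2 < 6)                {0,1,2,3,4,5,6,7}
step 8: v2 <- max((tid % 3), v2)     {0,1,2,3,4,5,6,7}
step 9: v2 <- (v2 + 1)               {0,1,2,3,4,5,6,7}
step 10: eval (v2 < 6)                {0,1,2,3,4,5,6,7}
step 11: v2 <- max((tid % 3), v2)     {0,1,2,3,4,5,6,7}
step 12: v2 <- (v2 + 1)               {0,1,2,3,4,5,6,7}
step 13: eval (v2 < 6)                {0,1,2,3,4,5,6,7}
step 14: v2 <- max((tid % 3), v2)     {0,1,2,3,4,5,6,7}
step 15: v2 <- (v2 + 1)               {0,1,2,3,4,5,6,7}
step 16: eval (v2 < 6)                {0,1,2,3,4,5,6,7}
step 17: v2 <- max((tid % 3), v2)     {0,1,2,3,4,5,6,7}
step 18: v2 <- (v2 + 1)               {0,1,2,3,4,5,6,7}
step 19: eval (v2 < 6)                {0,1,2,3,4,5,6,7}
step 20: v2 <- max((tid % 3), v2)     {0,1,3,4,6,7}
step 21: v2 <- (v2 + 1)               {0,1,3,4,6,7}
step 22: eval (v2 < 6)                {0,1,3,4,6,7}
step 23: v2 <- max((tid % 3), v2)     {0,3,6}
step 24: v2 <- (v2 + 1)               {0,3,6}
step 25: eval (v2 < 6)                {0,3,6}
step 26: v2 <- ((4 - tid) - v0)       {0,1,2,3,4,5,6,7}

Answer: 27 steps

v2: 4,2,-2,0,0,-2,-6,-12
v0: 0,1,4,1,0,1,4,9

steps = 27; useful = 195; efficiency = 195/216 = 65/72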